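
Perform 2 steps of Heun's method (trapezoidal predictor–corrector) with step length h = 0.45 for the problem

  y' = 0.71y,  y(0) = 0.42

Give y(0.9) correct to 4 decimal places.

0.7889

Heun: k1 = f(t_n, y_n); k2 = f(t_n + h, y_n + h·k1); y_{n+1} = y_n + (h/2)·(k1 + k2).
t=0.000000, y=0.420000:
  k1 = f(0.000000, 0.420000) = 0.298200
  k2 = f(0.450000, 0.554190) = 0.393475
  y ← 0.420000 + (0.45/2)·(0.298200 + 0.393475) = 0.575627
t=0.450000, y=0.575627:
  k1 = f(0.450000, 0.575627) = 0.408695
  k2 = f(0.900000, 0.759540) = 0.539273
  y ← 0.575627 + (0.45/2)·(0.408695 + 0.539273) = 0.788920
y(0.9) ≈ 0.7889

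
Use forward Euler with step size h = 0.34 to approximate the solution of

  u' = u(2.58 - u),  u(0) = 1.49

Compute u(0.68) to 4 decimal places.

Euler: u_{n+1} = u_n + h·f(s_n, u_n).
s=0.000000, u=1.490000: f=1.624100 → u ← 1.490000 + 0.34·1.624100 = 2.042194
s=0.340000, u=2.042194: f=1.098304 → u ← 2.042194 + 0.34·1.098304 = 2.415617
u(0.68) ≈ 2.4156

2.4156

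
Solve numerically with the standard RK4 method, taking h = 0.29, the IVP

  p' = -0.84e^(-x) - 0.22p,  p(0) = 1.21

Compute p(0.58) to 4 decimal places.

RK4: k1 = f(x_n, p_n); k2 = f(x_n + h/2, p_n + (h/2)·k1); k3 = f(x_n + h/2, p_n + (h/2)·k2); k4 = f(x_n + h, p_n + h·k3); p_{n+1} = p_n + (h/6)·(k1 + 2k2 + 2k3 + k4).
x=0.000000, p=1.210000:
  k1 = f(0.000000, 1.210000) = -1.106200
  k2 = f(0.145000, 1.049601) = -0.957531
  k3 = f(0.145000, 1.071158) = -0.962273
  k4 = f(0.290000, 0.930941) = -0.833348
  p ← 1.210000 + (0.29/6)·(k1 + 2k2 + 2k3 + k4) = 0.930674
x=0.290000, p=0.930674:
  k1 = f(0.290000, 0.930674) = -0.833290
  k2 = f(0.435000, 0.809847) = -0.721869
  k3 = f(0.435000, 0.826003) = -0.725423
  k4 = f(0.580000, 0.720301) = -0.628781
  p ← 0.930674 + (0.29/6)·(k1 + 2k2 + 2k3 + k4) = 0.720102
p(0.58) ≈ 0.7201

0.7201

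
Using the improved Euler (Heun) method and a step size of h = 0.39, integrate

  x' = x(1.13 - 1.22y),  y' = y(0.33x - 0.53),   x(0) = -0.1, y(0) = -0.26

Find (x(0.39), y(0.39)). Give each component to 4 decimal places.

-0.1702, -0.2084

Heun on (x,y): k1 = f(t_n, state_n); k2 = f(t_n + h, state_n + h·k1); state_{n+1} = state_n + (h/2)·(k1 + k2).
0.000000: (-0.100000, -0.260000)
  k1 = (-0.144720, 0.146380)
  predictor → (-0.156441, -0.202912)
  k2 = (-0.215505, 0.118019)
  → (-0.170244, -0.208442)
(x(0.39), y(0.39)) ≈ (-0.1702, -0.2084)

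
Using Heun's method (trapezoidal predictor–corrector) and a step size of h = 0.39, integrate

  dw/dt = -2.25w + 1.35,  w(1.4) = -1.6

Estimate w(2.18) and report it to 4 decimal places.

0.0334

Heun: k1 = f(t_n, w_n); k2 = f(t_n + h, w_n + h·k1); w_{n+1} = w_n + (h/2)·(k1 + k2).
t=1.400000, w=-1.600000:
  k1 = f(1.400000, -1.600000) = 4.950000
  k2 = f(1.790000, 0.330500) = 0.606375
  w ← -1.600000 + (0.39/2)·(4.950000 + 0.606375) = -0.516507
t=1.790000, w=-0.516507:
  k1 = f(1.790000, -0.516507) = 2.512140
  k2 = f(2.180000, 0.463228) = 0.307737
  w ← -0.516507 + (0.39/2)·(2.512140 + 0.307737) = 0.033369
w(2.18) ≈ 0.0334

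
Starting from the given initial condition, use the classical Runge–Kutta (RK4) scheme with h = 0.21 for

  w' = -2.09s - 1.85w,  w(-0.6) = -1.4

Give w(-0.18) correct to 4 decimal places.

-0.4224

RK4: k1 = f(s_n, w_n); k2 = f(s_n + h/2, w_n + (h/2)·k1); k3 = f(s_n + h/2, w_n + (h/2)·k2); k4 = f(s_n + h, w_n + h·k3); w_{n+1} = w_n + (h/6)·(k1 + 2k2 + 2k3 + k4).
s=-0.600000, w=-1.400000:
  k1 = f(-0.600000, -1.400000) = 3.844000
  k2 = f(-0.495000, -0.996380) = 2.877853
  k3 = f(-0.495000, -1.097825) = 3.065527
  k4 = f(-0.390000, -0.756239) = 2.214143
  w ← -1.400000 + (0.21/6)·(k1 + 2k2 + 2k3 + k4) = -0.771928
s=-0.390000, w=-0.771928:
  k1 = f(-0.390000, -0.771928) = 2.243168
  k2 = f(-0.285000, -0.536396) = 1.587982
  k3 = f(-0.285000, -0.605190) = 1.715252
  k4 = f(-0.180000, -0.411725) = 1.137892
  w ← -0.771928 + (0.21/6)·(k1 + 2k2 + 2k3 + k4) = -0.422365
w(-0.18) ≈ -0.4224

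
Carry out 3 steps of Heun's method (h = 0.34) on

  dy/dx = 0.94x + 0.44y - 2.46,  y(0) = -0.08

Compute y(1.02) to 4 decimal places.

-2.7191

Heun: k1 = f(x_n, y_n); k2 = f(x_n + h, y_n + h·k1); y_{n+1} = y_n + (h/2)·(k1 + k2).
x=0.000000, y=-0.080000:
  k1 = f(0.000000, -0.080000) = -2.495200
  k2 = f(0.340000, -0.928368) = -2.548882
  y ← -0.080000 + (0.34/2)·(-2.495200 + (-2.548882)) = -0.937494
x=0.340000, y=-0.937494:
  k1 = f(0.340000, -0.937494) = -2.552897
  k2 = f(0.680000, -1.805479) = -2.615211
  y ← -0.937494 + (0.34/2)·(-2.552897 + (-2.615211)) = -1.816072
x=0.680000, y=-1.816072:
  k1 = f(0.680000, -1.816072) = -2.619872
  k2 = f(1.020000, -2.706829) = -2.692205
  y ← -1.816072 + (0.34/2)·(-2.619872 + (-2.692205)) = -2.719125
y(1.02) ≈ -2.7191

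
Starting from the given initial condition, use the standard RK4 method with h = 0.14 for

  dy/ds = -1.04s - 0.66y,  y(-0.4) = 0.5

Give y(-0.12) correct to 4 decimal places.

RK4: k1 = f(s_n, y_n); k2 = f(s_n + h/2, y_n + (h/2)·k1); k3 = f(s_n + h/2, y_n + (h/2)·k2); k4 = f(s_n + h, y_n + h·k3); y_{n+1} = y_n + (h/6)·(k1 + 2k2 + 2k3 + k4).
s=-0.400000, y=0.500000:
  k1 = f(-0.400000, 0.500000) = 0.086000
  k2 = f(-0.330000, 0.506020) = 0.009227
  k3 = f(-0.330000, 0.500646) = 0.012774
  k4 = f(-0.260000, 0.501788) = -0.060780
  y ← 0.500000 + (0.14/6)·(k1 + 2k2 + 2k3 + k4) = 0.501615
s=-0.260000, y=0.501615:
  k1 = f(-0.260000, 0.501615) = -0.060666
  k2 = f(-0.190000, 0.497369) = -0.130663
  k3 = f(-0.190000, 0.492469) = -0.127429
  k4 = f(-0.120000, 0.483775) = -0.194492
  y ← 0.501615 + (0.14/6)·(k1 + 2k2 + 2k3 + k4) = 0.483617
y(-0.12) ≈ 0.4836

0.4836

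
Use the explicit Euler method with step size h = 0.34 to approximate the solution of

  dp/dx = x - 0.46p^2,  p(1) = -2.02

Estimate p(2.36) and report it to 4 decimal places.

Euler: p_{n+1} = p_n + h·f(x_n, p_n).
x=1.000000, p=-2.020000: f=-0.876984 → p ← -2.020000 + 0.34·(-0.876984) = -2.318175
x=1.340000, p=-2.318175: f=-1.132009 → p ← -2.318175 + 0.34·(-1.132009) = -2.703058
x=1.680000, p=-2.703058: f=-1.681000 → p ← -2.703058 + 0.34·(-1.681000) = -3.274598
x=2.020000, p=-3.274598: f=-2.912575 → p ← -3.274598 + 0.34·(-2.912575) = -4.264873
p(2.36) ≈ -4.2649

-4.2649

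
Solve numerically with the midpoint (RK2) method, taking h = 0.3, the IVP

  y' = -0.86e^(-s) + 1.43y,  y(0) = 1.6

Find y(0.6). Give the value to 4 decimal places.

Midpoint: k1 = f(s_n, y_n); k2 = f(s_n + h/2, y_n + (h/2)·k1); y_{n+1} = y_n + h·k2.
s=0.000000, y=1.600000:
  k1 = f(0.000000, 1.600000) = 1.428000
  k2 = f(0.150000, 1.814200) = 1.854097
  y ← 1.600000 + 0.3·1.854097 = 2.156229
s=0.300000, y=2.156229:
  k1 = f(0.300000, 2.156229) = 2.446304
  k2 = f(0.450000, 2.523175) = 3.059780
  y ← 2.156229 + 0.3·3.059780 = 3.074163
y(0.6) ≈ 3.0742

3.0742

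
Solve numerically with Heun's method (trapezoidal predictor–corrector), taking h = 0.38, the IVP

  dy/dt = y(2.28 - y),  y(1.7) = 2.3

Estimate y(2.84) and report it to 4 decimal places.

Heun: k1 = f(t_n, y_n); k2 = f(t_n + h, y_n + h·k1); y_{n+1} = y_n + (h/2)·(k1 + k2).
t=1.700000, y=2.300000:
  k1 = f(1.700000, 2.300000) = -0.046000
  k2 = f(2.080000, 2.282520) = -0.005752
  y ← 2.300000 + (0.38/2)·(-0.046000 + (-0.005752)) = 2.290167
t=2.080000, y=2.290167:
  k1 = f(2.080000, 2.290167) = -0.023284
  k2 = f(2.460000, 2.281319) = -0.003009
  y ← 2.290167 + (0.38/2)·(-0.023284 + (-0.003009)) = 2.285171
t=2.460000, y=2.285171:
  k1 = f(2.460000, 2.285171) = -0.011817
  k2 = f(2.840000, 2.280681) = -0.001553
  y ← 2.285171 + (0.38/2)·(-0.011817 + (-0.001553)) = 2.282631
y(2.84) ≈ 2.2826

2.2826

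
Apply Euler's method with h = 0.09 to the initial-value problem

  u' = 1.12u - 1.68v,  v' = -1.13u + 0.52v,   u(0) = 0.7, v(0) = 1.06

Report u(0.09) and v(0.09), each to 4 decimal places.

Euler on (u,v): u_{n+1} = u_n + h·u', v_{n+1} = v_n + h·v'.
0.000000: (0.700000, 1.060000); f=(-0.996800, -0.239800) → (0.610288, 1.038418)
(u(0.09), v(0.09)) ≈ (0.6103, 1.0384)

0.6103, 1.0384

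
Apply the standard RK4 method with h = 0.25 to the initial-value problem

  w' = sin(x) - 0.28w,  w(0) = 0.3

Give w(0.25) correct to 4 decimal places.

0.3101

RK4: k1 = f(x_n, w_n); k2 = f(x_n + h/2, w_n + (h/2)·k1); k3 = f(x_n + h/2, w_n + (h/2)·k2); k4 = f(x_n + h, w_n + h·k3); w_{n+1} = w_n + (h/6)·(k1 + 2k2 + 2k3 + k4).
x=0.000000, w=0.300000:
  k1 = f(0.000000, 0.300000) = -0.084000
  k2 = f(0.125000, 0.289500) = 0.043615
  k3 = f(0.125000, 0.305452) = 0.039148
  k4 = f(0.250000, 0.309787) = 0.160664
  w ← 0.300000 + (0.25/6)·(k1 + 2k2 + 2k3 + k4) = 0.310091
w(0.25) ≈ 0.3101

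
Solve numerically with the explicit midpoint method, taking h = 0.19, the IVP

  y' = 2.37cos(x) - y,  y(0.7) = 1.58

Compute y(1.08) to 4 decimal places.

1.5394

Midpoint: k1 = f(x_n, y_n); k2 = f(x_n + h/2, y_n + (h/2)·k1); y_{n+1} = y_n + h·k2.
x=0.700000, y=1.580000:
  k1 = f(0.700000, 1.580000) = 0.232676
  k2 = f(0.795000, 1.602104) = 0.057571
  y ← 1.580000 + 0.19·0.057571 = 1.590938
x=0.890000, y=1.590938:
  k1 = f(0.890000, 1.590938) = -0.099232
  k2 = f(0.985000, 1.581511) = -0.271226
  y ← 1.590938 + 0.19·(-0.271226) = 1.539406
y(1.08) ≈ 1.5394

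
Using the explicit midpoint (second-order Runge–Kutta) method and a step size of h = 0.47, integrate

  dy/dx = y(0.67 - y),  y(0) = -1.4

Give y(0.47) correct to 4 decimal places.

-4.0907

Midpoint: k1 = f(x_n, y_n); k2 = f(x_n + h/2, y_n + (h/2)·k1); y_{n+1} = y_n + h·k2.
x=0.000000, y=-1.400000:
  k1 = f(0.000000, -1.400000) = -2.898000
  k2 = f(0.235000, -2.081030) = -5.724976
  y ← -1.400000 + 0.47·(-5.724976) = -4.090739
y(0.47) ≈ -4.0907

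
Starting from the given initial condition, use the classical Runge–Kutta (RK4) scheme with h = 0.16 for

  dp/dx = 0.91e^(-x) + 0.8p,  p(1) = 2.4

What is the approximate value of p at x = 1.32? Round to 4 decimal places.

RK4: k1 = f(x_n, p_n); k2 = f(x_n + h/2, p_n + (h/2)·k1); k3 = f(x_n + h/2, p_n + (h/2)·k2); k4 = f(x_n + h, p_n + h·k3); p_{n+1} = p_n + (h/6)·(k1 + 2k2 + 2k3 + k4).
x=1.000000, p=2.400000:
  k1 = f(1.000000, 2.400000) = 2.254770
  k2 = f(1.080000, 2.580382) = 2.373337
  k3 = f(1.080000, 2.589867) = 2.380926
  k4 = f(1.160000, 2.780948) = 2.510031
  p ← 2.400000 + (0.16/6)·(k1 + 2k2 + 2k3 + k4) = 2.780622
x=1.160000, p=2.780622:
  k1 = f(1.160000, 2.780622) = 2.509770
  k2 = f(1.240000, 2.981404) = 2.648463
  k3 = f(1.240000, 2.992499) = 2.657339
  k4 = f(1.320000, 3.205796) = 2.807730
  p ← 2.780622 + (0.16/6)·(k1 + 2k2 + 2k3 + k4) = 3.205398
p(1.32) ≈ 3.2054

3.2054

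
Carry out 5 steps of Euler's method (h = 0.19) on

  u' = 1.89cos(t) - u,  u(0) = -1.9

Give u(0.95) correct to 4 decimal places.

Euler: u_{n+1} = u_n + h·f(t_n, u_n).
t=0.000000, u=-1.900000: f=3.790000 → u ← -1.900000 + 0.19·3.790000 = -1.179900
t=0.190000, u=-1.179900: f=3.035888 → u ← -1.179900 + 0.19·3.035888 = -0.603081
t=0.380000, u=-0.603081: f=2.358257 → u ← -0.603081 + 0.19·2.358257 = -0.155012
t=0.570000, u=-0.155012: f=1.746205 → u ← -0.155012 + 0.19·1.746205 = 0.176767
t=0.760000, u=0.176767: f=1.193173 → u ← 0.176767 + 0.19·1.193173 = 0.403470
u(0.95) ≈ 0.4035

0.4035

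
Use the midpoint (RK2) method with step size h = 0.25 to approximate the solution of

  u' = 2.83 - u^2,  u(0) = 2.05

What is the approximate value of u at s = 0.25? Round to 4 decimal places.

Midpoint: k1 = f(s_n, u_n); k2 = f(s_n + h/2, u_n + (h/2)·k1); u_{n+1} = u_n + h·k2.
s=0.000000, u=2.050000:
  k1 = f(0.000000, 2.050000) = -1.372500
  k2 = f(0.125000, 1.878437) = -0.698527
  u ← 2.050000 + 0.25·(-0.698527) = 1.875368
u(0.25) ≈ 1.8754

1.8754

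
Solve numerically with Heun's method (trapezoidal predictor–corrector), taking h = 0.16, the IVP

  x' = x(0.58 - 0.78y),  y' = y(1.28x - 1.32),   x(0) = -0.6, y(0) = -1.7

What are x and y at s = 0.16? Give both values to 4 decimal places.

Heun on (x,y): k1 = f(s_n, state_n); k2 = f(s_n + h, state_n + h·k1); state_{n+1} = state_n + (h/2)·(k1 + k2).
0.000000: (-0.600000, -1.700000)
  k1 = (-1.143600, 3.549600)
  predictor → (-0.782976, -1.132064)
  k2 = (-1.145502, 2.628890)
  → (-0.783128, -1.205721)
(x(0.16), y(0.16)) ≈ (-0.7831, -1.2057)

-0.7831, -1.2057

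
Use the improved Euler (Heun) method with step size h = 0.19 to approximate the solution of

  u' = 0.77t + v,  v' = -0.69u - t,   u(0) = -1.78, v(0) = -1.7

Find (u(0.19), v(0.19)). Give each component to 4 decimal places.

Heun on (u,v): k1 = f(t_n, state_n); k2 = f(t_n + h, state_n + h·k1); state_{n+1} = state_n + (h/2)·(k1 + k2).
0.000000: (-1.780000, -1.700000)
  k1 = (-1.700000, 1.228200)
  predictor → (-2.103000, -1.466642)
  k2 = (-1.320342, 1.261070)
  → (-2.066932, -1.463519)
(u(0.19), v(0.19)) ≈ (-2.0669, -1.4635)

-2.0669, -1.4635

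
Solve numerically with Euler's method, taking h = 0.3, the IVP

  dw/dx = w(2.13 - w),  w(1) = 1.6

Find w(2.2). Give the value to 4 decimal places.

2.1117

Euler: w_{n+1} = w_n + h·f(x_n, w_n).
x=1.000000, w=1.600000: f=0.848000 → w ← 1.600000 + 0.3·0.848000 = 1.854400
x=1.300000, w=1.854400: f=0.511073 → w ← 1.854400 + 0.3·0.511073 = 2.007722
x=1.600000, w=2.007722: f=0.245501 → w ← 2.007722 + 0.3·0.245501 = 2.081372
x=1.900000, w=2.081372: f=0.101213 → w ← 2.081372 + 0.3·0.101213 = 2.111736
w(2.2) ≈ 2.1117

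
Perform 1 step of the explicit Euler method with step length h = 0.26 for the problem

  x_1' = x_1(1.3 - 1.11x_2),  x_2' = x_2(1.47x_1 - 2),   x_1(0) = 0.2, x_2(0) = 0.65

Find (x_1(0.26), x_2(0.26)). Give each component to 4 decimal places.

Euler on (x_1,x_2): x_1_{n+1} = x_1_n + h·x_1', x_2_{n+1} = x_2_n + h·x_2'.
0.000000: (0.200000, 0.650000); f=(0.115700, -1.108900) → (0.230082, 0.361686)
(x_1(0.26), x_2(0.26)) ≈ (0.2301, 0.3617)

0.2301, 0.3617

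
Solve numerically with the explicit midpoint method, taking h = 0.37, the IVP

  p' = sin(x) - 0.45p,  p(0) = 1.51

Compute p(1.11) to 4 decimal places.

1.3981

Midpoint: k1 = f(x_n, p_n); k2 = f(x_n + h/2, p_n + (h/2)·k1); p_{n+1} = p_n + h·k2.
x=0.000000, p=1.510000:
  k1 = f(0.000000, 1.510000) = -0.679500
  k2 = f(0.185000, 1.384292) = -0.438985
  p ← 1.510000 + 0.37·(-0.438985) = 1.347576
x=0.370000, p=1.347576:
  k1 = f(0.370000, 1.347576) = -0.244794
  k2 = f(0.555000, 1.302289) = -0.059087
  p ← 1.347576 + 0.37·(-0.059087) = 1.325713
x=0.740000, p=1.325713:
  k1 = f(0.740000, 1.325713) = 0.077717
  k2 = f(0.925000, 1.340091) = 0.195580
  p ← 1.325713 + 0.37·0.195580 = 1.398078
p(1.11) ≈ 1.3981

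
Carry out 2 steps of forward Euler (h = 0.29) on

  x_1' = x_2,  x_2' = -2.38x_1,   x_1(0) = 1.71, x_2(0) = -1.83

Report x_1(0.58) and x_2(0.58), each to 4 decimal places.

Euler on (x_1,x_2): x_1_{n+1} = x_1_n + h·x_1', x_2_{n+1} = x_2_n + h·x_2'.
0.000000: (1.710000, -1.830000); f=(-1.830000, -4.069800) → (1.179300, -3.010242)
0.290000: (1.179300, -3.010242); f=(-3.010242, -2.806734) → (0.306330, -3.824195)
(x_1(0.58), x_2(0.58)) ≈ (0.3063, -3.8242)

0.3063, -3.8242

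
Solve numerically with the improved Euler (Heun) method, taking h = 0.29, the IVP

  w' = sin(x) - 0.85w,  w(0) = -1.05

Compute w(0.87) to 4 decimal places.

-0.2228

Heun: k1 = f(x_n, w_n); k2 = f(x_n + h, w_n + h·k1); w_{n+1} = w_n + (h/2)·(k1 + k2).
x=0.000000, w=-1.050000:
  k1 = f(0.000000, -1.050000) = 0.892500
  k2 = f(0.290000, -0.791175) = 0.958451
  w ← -1.050000 + (0.29/2)·(0.892500 + 0.958451) = -0.781612
x=0.290000, w=-0.781612:
  k1 = f(0.290000, -0.781612) = 0.950323
  k2 = f(0.580000, -0.506019) = 0.978140
  w ← -0.781612 + (0.29/2)·(0.950323 + 0.978140) = -0.501985
x=0.580000, w=-0.501985:
  k1 = f(0.580000, -0.501985) = 0.974711
  k2 = f(0.870000, -0.219319) = 0.950750
  w ← -0.501985 + (0.29/2)·(0.974711 + 0.950750) = -0.222793
w(0.87) ≈ -0.2228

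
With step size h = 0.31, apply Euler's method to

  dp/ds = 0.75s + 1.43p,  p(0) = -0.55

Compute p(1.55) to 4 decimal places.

Euler: p_{n+1} = p_n + h·f(s_n, p_n).
s=0.000000, p=-0.550000: f=-0.786500 → p ← -0.550000 + 0.31·(-0.786500) = -0.793815
s=0.310000, p=-0.793815: f=-0.902655 → p ← -0.793815 + 0.31·(-0.902655) = -1.073638
s=0.620000, p=-1.073638: f=-1.070303 → p ← -1.073638 + 0.31·(-1.070303) = -1.405432
s=0.930000, p=-1.405432: f=-1.312268 → p ← -1.405432 + 0.31·(-1.312268) = -1.812235
s=1.240000, p=-1.812235: f=-1.661496 → p ← -1.812235 + 0.31·(-1.661496) = -2.327299
p(1.55) ≈ -2.3273

-2.3273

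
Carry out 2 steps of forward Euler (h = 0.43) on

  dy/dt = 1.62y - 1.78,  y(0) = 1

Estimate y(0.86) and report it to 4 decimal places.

0.8145

Euler: y_{n+1} = y_n + h·f(t_n, y_n).
t=0.000000, y=1.000000: f=-0.160000 → y ← 1.000000 + 0.43·(-0.160000) = 0.931200
t=0.430000, y=0.931200: f=-0.271456 → y ← 0.931200 + 0.43·(-0.271456) = 0.814474
y(0.86) ≈ 0.8145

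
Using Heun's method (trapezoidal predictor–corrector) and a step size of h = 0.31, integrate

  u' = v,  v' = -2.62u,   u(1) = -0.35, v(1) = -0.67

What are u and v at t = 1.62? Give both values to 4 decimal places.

-0.5424, 0.1537

Heun on (u,v): k1 = f(t_n, state_n); k2 = f(t_n + h, state_n + h·k1); state_{n+1} = state_n + (h/2)·(k1 + k2).
1.000000: (-0.350000, -0.670000)
  k1 = (-0.670000, 0.917000)
  predictor → (-0.557700, -0.385730)
  k2 = (-0.385730, 1.461174)
  → (-0.513638, -0.301383)
1.310000: (-0.513638, -0.301383)
  k1 = (-0.301383, 1.345732)
  predictor → (-0.607067, 0.115794)
  k2 = (0.115794, 1.590515)
  → (-0.542404, 0.153735)
(u(1.62), v(1.62)) ≈ (-0.5424, 0.1537)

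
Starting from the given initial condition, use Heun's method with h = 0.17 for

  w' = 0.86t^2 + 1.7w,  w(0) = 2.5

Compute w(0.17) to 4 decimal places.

3.3290

Heun: k1 = f(t_n, w_n); k2 = f(t_n + h, w_n + h·k1); w_{n+1} = w_n + (h/2)·(k1 + k2).
t=0.000000, w=2.500000:
  k1 = f(0.000000, 2.500000) = 4.250000
  k2 = f(0.170000, 3.222500) = 5.503104
  w ← 2.500000 + (0.17/2)·(4.250000 + 5.503104) = 3.329014
w(0.17) ≈ 3.3290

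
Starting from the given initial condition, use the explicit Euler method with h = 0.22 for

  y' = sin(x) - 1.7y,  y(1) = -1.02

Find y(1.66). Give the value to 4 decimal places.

0.1698

Euler: y_{n+1} = y_n + h·f(x_n, y_n).
x=1.000000, y=-1.020000: f=2.575471 → y ← -1.020000 + 0.22·2.575471 = -0.453396
x=1.220000, y=-0.453396: f=1.709873 → y ← -0.453396 + 0.22·1.709873 = -0.077224
x=1.440000, y=-0.077224: f=1.122740 → y ← -0.077224 + 0.22·1.122740 = 0.169778
y(1.66) ≈ 0.1698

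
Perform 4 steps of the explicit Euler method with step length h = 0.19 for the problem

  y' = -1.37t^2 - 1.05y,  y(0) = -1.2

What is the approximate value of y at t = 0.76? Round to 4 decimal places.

-0.6134

Euler: y_{n+1} = y_n + h·f(t_n, y_n).
t=0.000000, y=-1.200000: f=1.260000 → y ← -1.200000 + 0.19·1.260000 = -0.960600
t=0.190000, y=-0.960600: f=0.959173 → y ← -0.960600 + 0.19·0.959173 = -0.778357
t=0.380000, y=-0.778357: f=0.619447 → y ← -0.778357 + 0.19·0.619447 = -0.660662
t=0.570000, y=-0.660662: f=0.248582 → y ← -0.660662 + 0.19·0.248582 = -0.613432
y(0.76) ≈ -0.6134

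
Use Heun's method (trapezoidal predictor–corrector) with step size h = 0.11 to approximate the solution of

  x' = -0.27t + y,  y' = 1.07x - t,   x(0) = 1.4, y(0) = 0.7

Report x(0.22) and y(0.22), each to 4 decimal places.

Heun on (x,y): k1 = f(t_n, state_n); k2 = f(t_n + h, state_n + h·k1); state_{n+1} = state_n + (h/2)·(k1 + k2).
0.000000: (1.400000, 0.700000)
  k1 = (0.700000, 1.498000)
  predictor → (1.477000, 0.864780)
  k2 = (0.835080, 1.470390)
  → (1.484429, 0.863261)
0.110000: (1.484429, 0.863261)
  k1 = (0.833561, 1.478339)
  predictor → (1.576121, 1.025879)
  k2 = (0.966479, 1.466450)
  → (1.583432, 1.025225)
(x(0.22), y(0.22)) ≈ (1.5834, 1.0252)

1.5834, 1.0252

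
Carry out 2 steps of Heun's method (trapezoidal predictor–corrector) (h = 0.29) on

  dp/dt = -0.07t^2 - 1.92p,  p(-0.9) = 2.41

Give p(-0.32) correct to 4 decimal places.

0.8553

Heun: k1 = f(t_n, p_n); k2 = f(t_n + h, p_n + h·k1); p_{n+1} = p_n + (h/2)·(k1 + k2).
t=-0.900000, p=2.410000:
  k1 = f(-0.900000, 2.410000) = -4.683900
  k2 = f(-0.610000, 1.051669) = -2.045251
  p ← 2.410000 + (0.29/2)·(-4.683900 + (-2.045251)) = 1.434273
t=-0.610000, p=1.434273:
  k1 = f(-0.610000, 1.434273) = -2.779851
  k2 = f(-0.320000, 0.628116) = -1.213151
  p ← 1.434273 + (0.29/2)·(-2.779851 + (-1.213151)) = 0.855288
p(-0.32) ≈ 0.8553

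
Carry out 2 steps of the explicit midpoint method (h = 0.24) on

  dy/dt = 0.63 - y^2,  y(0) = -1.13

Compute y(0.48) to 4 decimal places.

-1.6928

Midpoint: k1 = f(t_n, y_n); k2 = f(t_n + h/2, y_n + (h/2)·k1); y_{n+1} = y_n + h·k2.
t=0.000000, y=-1.130000:
  k1 = f(0.000000, -1.130000) = -0.646900
  k2 = f(0.120000, -1.207628) = -0.828365
  y ← -1.130000 + 0.24·(-0.828365) = -1.328808
t=0.240000, y=-1.328808:
  k1 = f(0.240000, -1.328808) = -1.135730
  k2 = f(0.360000, -1.465095) = -1.516504
  y ← -1.328808 + 0.24·(-1.516504) = -1.692769
y(0.48) ≈ -1.6928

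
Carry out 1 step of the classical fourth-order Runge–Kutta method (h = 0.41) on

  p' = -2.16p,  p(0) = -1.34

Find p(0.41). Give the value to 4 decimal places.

RK4: k1 = f(t_n, p_n); k2 = f(t_n + h/2, p_n + (h/2)·k1); k3 = f(t_n + h/2, p_n + (h/2)·k2); k4 = f(t_n + h, p_n + h·k3); p_{n+1} = p_n + (h/6)·(k1 + 2k2 + 2k3 + k4).
t=0.000000, p=-1.340000:
  k1 = f(0.000000, -1.340000) = 2.894400
  k2 = f(0.205000, -0.746648) = 1.612760
  k3 = f(0.205000, -1.009384) = 2.180270
  k4 = f(0.410000, -0.446089) = 0.963553
  p ← -1.340000 + (0.41/6)·(k1 + 2k2 + 2k3 + k4) = -0.557992
p(0.41) ≈ -0.5580

-0.5580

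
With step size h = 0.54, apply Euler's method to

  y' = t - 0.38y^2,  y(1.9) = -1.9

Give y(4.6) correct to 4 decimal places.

Euler: y_{n+1} = y_n + h·f(t_n, y_n).
t=1.900000, y=-1.900000: f=0.528200 → y ← -1.900000 + 0.54·0.528200 = -1.614772
t=2.440000, y=-1.614772: f=1.449154 → y ← -1.614772 + 0.54·1.449154 = -0.832229
t=2.980000, y=-0.832229: f=2.716810 → y ← -0.832229 + 0.54·2.716810 = 0.634849
t=3.520000, y=0.634849: f=3.366847 → y ← 0.634849 + 0.54·3.366847 = 2.452946
t=4.060000, y=2.452946: f=1.773560 → y ← 2.452946 + 0.54·1.773560 = 3.410669
y(4.6) ≈ 3.4107

3.4107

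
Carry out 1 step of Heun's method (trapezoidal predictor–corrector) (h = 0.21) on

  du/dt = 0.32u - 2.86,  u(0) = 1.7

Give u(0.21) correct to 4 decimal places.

Heun: k1 = f(t_n, u_n); k2 = f(t_n + h, u_n + h·k1); u_{n+1} = u_n + (h/2)·(k1 + k2).
t=0.000000, u=1.700000:
  k1 = f(0.000000, 1.700000) = -2.316000
  k2 = f(0.210000, 1.213640) = -2.471635
  u ← 1.700000 + (0.21/2)·(-2.316000 + (-2.471635)) = 1.197298
u(0.21) ≈ 1.1973

1.1973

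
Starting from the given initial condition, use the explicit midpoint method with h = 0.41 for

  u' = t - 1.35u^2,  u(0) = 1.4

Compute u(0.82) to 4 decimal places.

Midpoint: k1 = f(t_n, u_n); k2 = f(t_n + h/2, u_n + (h/2)·k1); u_{n+1} = u_n + h·k2.
t=0.000000, u=1.400000:
  k1 = f(0.000000, 1.400000) = -2.646000
  k2 = f(0.205000, 0.857570) = -0.787826
  u ← 1.400000 + 0.41·(-0.787826) = 1.076992
t=0.410000, u=1.076992:
  k1 = f(0.410000, 1.076992) = -1.155880
  k2 = f(0.615000, 0.840036) = -0.337642
  u ← 1.076992 + 0.41·(-0.337642) = 0.938558
u(0.82) ≈ 0.9386

0.9386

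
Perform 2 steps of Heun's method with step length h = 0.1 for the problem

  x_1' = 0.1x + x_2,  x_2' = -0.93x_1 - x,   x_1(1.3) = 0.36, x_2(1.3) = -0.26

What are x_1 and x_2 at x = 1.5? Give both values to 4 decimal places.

0.3025, -0.6031

Heun on (x_1,x_2): k1 = f(x_n, state_n); k2 = f(x_n + h, state_n + h·k1); state_{n+1} = state_n + (h/2)·(k1 + k2).
1.300000: (0.360000, -0.260000)
  k1 = (-0.130000, -1.634800)
  predictor → (0.347000, -0.423480)
  k2 = (-0.283480, -1.722710)
  → (0.339326, -0.427876)
1.400000: (0.339326, -0.427876)
  k1 = (-0.287876, -1.715573)
  predictor → (0.310538, -0.599433)
  k2 = (-0.449433, -1.788801)
  → (0.302461, -0.603094)
(x_1(1.5), x_2(1.5)) ≈ (0.3025, -0.6031)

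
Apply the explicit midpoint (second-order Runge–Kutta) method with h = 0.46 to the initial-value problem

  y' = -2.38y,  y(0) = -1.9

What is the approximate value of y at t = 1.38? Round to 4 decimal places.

-0.2440

Midpoint: k1 = f(t_n, y_n); k2 = f(t_n + h/2, y_n + (h/2)·k1); y_{n+1} = y_n + h·k2.
t=0.000000, y=-1.900000:
  k1 = f(0.000000, -1.900000) = 4.522000
  k2 = f(0.230000, -0.859940) = 2.046657
  y ← -1.900000 + 0.46·2.046657 = -0.958538
t=0.460000, y=-0.958538:
  k1 = f(0.460000, -0.958538) = 2.281320
  k2 = f(0.690000, -0.433834) = 1.032525
  y ← -0.958538 + 0.46·1.032525 = -0.483576
t=0.920000, y=-0.483576:
  k1 = f(0.920000, -0.483576) = 1.150911
  k2 = f(1.150000, -0.218867) = 0.520902
  y ← -0.483576 + 0.46·0.520902 = -0.243961
y(1.38) ≈ -0.2440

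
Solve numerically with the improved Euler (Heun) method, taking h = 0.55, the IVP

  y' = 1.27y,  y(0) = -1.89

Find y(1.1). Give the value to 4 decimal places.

-7.1312

Heun: k1 = f(x_n, y_n); k2 = f(x_n + h, y_n + h·k1); y_{n+1} = y_n + (h/2)·(k1 + k2).
x=0.000000, y=-1.890000:
  k1 = f(0.000000, -1.890000) = -2.400300
  k2 = f(0.550000, -3.210165) = -4.076910
  y ← -1.890000 + (0.55/2)·(-2.400300 + (-4.076910)) = -3.671233
x=0.550000, y=-3.671233:
  k1 = f(0.550000, -3.671233) = -4.662465
  k2 = f(1.100000, -6.235589) = -7.919198
  y ← -3.671233 + (0.55/2)·(-4.662465 + (-7.919198)) = -7.131190
y(1.1) ≈ -7.1312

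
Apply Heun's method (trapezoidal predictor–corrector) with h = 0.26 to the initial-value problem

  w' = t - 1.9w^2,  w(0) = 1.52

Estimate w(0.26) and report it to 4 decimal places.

Heun: k1 = f(t_n, w_n); k2 = f(t_n + h, w_n + h·k1); w_{n+1} = w_n + (h/2)·(k1 + k2).
t=0.000000, w=1.520000:
  k1 = f(0.000000, 1.520000) = -4.389760
  k2 = f(0.260000, 0.378662) = -0.012432
  w ← 1.520000 + (0.26/2)·(-4.389760 + (-0.012432)) = 0.947715
w(0.26) ≈ 0.9477

0.9477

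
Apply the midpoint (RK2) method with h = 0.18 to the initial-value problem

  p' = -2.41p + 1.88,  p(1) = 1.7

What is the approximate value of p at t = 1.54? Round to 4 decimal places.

Midpoint: k1 = f(t_n, p_n); k2 = f(t_n + h/2, p_n + (h/2)·k1); p_{n+1} = p_n + h·k2.
t=1.000000, p=1.700000:
  k1 = f(1.000000, 1.700000) = -2.217000
  k2 = f(1.090000, 1.500470) = -1.736133
  p ← 1.700000 + 0.18·(-1.736133) = 1.387496
t=1.180000, p=1.387496:
  k1 = f(1.180000, 1.387496) = -1.463866
  k2 = f(1.270000, 1.255748) = -1.146353
  p ← 1.387496 + 0.18·(-1.146353) = 1.181153
t=1.360000, p=1.181153:
  k1 = f(1.360000, 1.181153) = -0.966578
  k2 = f(1.450000, 1.094161) = -0.756927
  p ← 1.181153 + 0.18·(-0.756927) = 1.044906
p(1.54) ≈ 1.0449

1.0449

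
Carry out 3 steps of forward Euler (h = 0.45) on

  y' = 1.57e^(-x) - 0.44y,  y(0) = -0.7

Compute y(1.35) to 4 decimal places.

Euler: y_{n+1} = y_n + h·f(x_n, y_n).
x=0.000000, y=-0.700000: f=1.878000 → y ← -0.700000 + 0.45·1.878000 = 0.145100
x=0.450000, y=0.145100: f=0.937232 → y ← 0.145100 + 0.45·0.937232 = 0.566854
x=0.900000, y=0.566854: f=0.388898 → y ← 0.566854 + 0.45·0.388898 = 0.741859
y(1.35) ≈ 0.7419

0.7419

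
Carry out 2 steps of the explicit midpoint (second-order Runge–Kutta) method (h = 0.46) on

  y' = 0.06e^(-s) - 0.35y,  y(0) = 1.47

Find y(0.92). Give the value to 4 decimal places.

Midpoint: k1 = f(s_n, y_n); k2 = f(s_n + h/2, y_n + (h/2)·k1); y_{n+1} = y_n + h·k2.
s=0.000000, y=1.470000:
  k1 = f(0.000000, 1.470000) = -0.454500
  k2 = f(0.230000, 1.365465) = -0.430241
  y ← 1.470000 + 0.46·(-0.430241) = 1.272089
s=0.460000, y=1.272089:
  k1 = f(0.460000, 1.272089) = -0.407354
  k2 = f(0.690000, 1.178398) = -0.382345
  y ← 1.272089 + 0.46·(-0.382345) = 1.096211
y(0.92) ≈ 1.0962

1.0962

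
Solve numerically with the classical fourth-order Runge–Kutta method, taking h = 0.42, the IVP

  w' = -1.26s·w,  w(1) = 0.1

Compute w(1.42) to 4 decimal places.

0.0528

RK4: k1 = f(s_n, w_n); k2 = f(s_n + h/2, w_n + (h/2)·k1); k3 = f(s_n + h/2, w_n + (h/2)·k2); k4 = f(s_n + h, w_n + h·k3); w_{n+1} = w_n + (h/6)·(k1 + 2k2 + 2k3 + k4).
s=1.000000, w=0.100000:
  k1 = f(1.000000, 0.100000) = -0.126000
  k2 = f(1.210000, 0.073540) = -0.112119
  k3 = f(1.210000, 0.076455) = -0.116563
  k4 = f(1.420000, 0.051043) = -0.091327
  w ← 0.100000 + (0.42/6)·(k1 + 2k2 + 2k3 + k4) = 0.052772
w(1.42) ≈ 0.0528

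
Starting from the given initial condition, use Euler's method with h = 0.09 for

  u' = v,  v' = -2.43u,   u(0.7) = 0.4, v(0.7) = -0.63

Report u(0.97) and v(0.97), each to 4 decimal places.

Euler on (u,v): u_{n+1} = u_n + h·u', v_{n+1} = v_n + h·v'.
0.700000: (0.400000, -0.630000); f=(-0.630000, -0.972000) → (0.343300, -0.717480)
0.790000: (0.343300, -0.717480); f=(-0.717480, -0.834219) → (0.278727, -0.792560)
0.880000: (0.278727, -0.792560); f=(-0.792560, -0.677306) → (0.207396, -0.853517)
(u(0.97), v(0.97)) ≈ (0.2074, -0.8535)

0.2074, -0.8535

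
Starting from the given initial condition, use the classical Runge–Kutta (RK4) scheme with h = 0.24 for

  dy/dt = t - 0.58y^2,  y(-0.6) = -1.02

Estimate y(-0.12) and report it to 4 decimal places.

RK4: k1 = f(t_n, y_n); k2 = f(t_n + h/2, y_n + (h/2)·k1); k3 = f(t_n + h/2, y_n + (h/2)·k2); k4 = f(t_n + h, y_n + h·k3); y_{n+1} = y_n + (h/6)·(k1 + 2k2 + 2k3 + k4).
t=-0.600000, y=-1.020000:
  k1 = f(-0.600000, -1.020000) = -1.203432
  k2 = f(-0.480000, -1.164412) = -1.266396
  k3 = f(-0.480000, -1.171968) = -1.276635
  k4 = f(-0.360000, -1.326392) = -1.380404
  y ← -1.020000 + (0.24/6)·(k1 + 2k2 + 2k3 + k4) = -1.326796
t=-0.360000, y=-1.326796:
  k1 = f(-0.360000, -1.326796) = -1.381025
  k2 = f(-0.240000, -1.492519) = -1.532015
  k3 = f(-0.240000, -1.510638) = -1.563575
  k4 = f(-0.120000, -1.702054) = -1.800253
  y ← -1.326796 + (0.24/6)·(k1 + 2k2 + 2k3 + k4) = -1.701694
y(-0.12) ≈ -1.7017

-1.7017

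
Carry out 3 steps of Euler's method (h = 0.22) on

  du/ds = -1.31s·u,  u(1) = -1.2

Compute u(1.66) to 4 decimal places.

-0.3240

Euler: u_{n+1} = u_n + h·f(s_n, u_n).
s=1.000000, u=-1.200000: f=1.572000 → u ← -1.200000 + 0.22·1.572000 = -0.854160
s=1.220000, u=-0.854160: f=1.365119 → u ← -0.854160 + 0.22·1.365119 = -0.553834
s=1.440000, u=-0.553834: f=1.044752 → u ← -0.553834 + 0.22·1.044752 = -0.323988
u(1.66) ≈ -0.3240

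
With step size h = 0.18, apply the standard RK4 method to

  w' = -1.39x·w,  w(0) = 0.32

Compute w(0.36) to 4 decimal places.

RK4: k1 = f(x_n, w_n); k2 = f(x_n + h/2, w_n + (h/2)·k1); k3 = f(x_n + h/2, w_n + (h/2)·k2); k4 = f(x_n + h, w_n + h·k3); w_{n+1} = w_n + (h/6)·(k1 + 2k2 + 2k3 + k4).
x=0.000000, w=0.320000:
  k1 = f(0.000000, 0.320000) = 0.000000
  k2 = f(0.090000, 0.320000) = -0.040032
  k3 = f(0.090000, 0.316397) = -0.039581
  k4 = f(0.180000, 0.312875) = -0.078281
  w ← 0.320000 + (0.18/6)·(k1 + 2k2 + 2k3 + k4) = 0.312875
x=0.180000, w=0.312875:
  k1 = f(0.180000, 0.312875) = -0.078281
  k2 = f(0.270000, 0.305829) = -0.114778
  k3 = f(0.270000, 0.302545) = -0.113545
  k4 = f(0.360000, 0.292437) = -0.146335
  w ← 0.312875 + (0.18/6)·(k1 + 2k2 + 2k3 + k4) = 0.292437
w(0.36) ≈ 0.2924

0.2924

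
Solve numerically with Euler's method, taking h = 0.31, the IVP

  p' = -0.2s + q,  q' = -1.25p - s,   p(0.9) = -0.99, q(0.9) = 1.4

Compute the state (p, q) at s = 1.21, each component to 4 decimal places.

-0.6118, 1.5046

Euler on (p,q): p_{n+1} = p_n + h·p', q_{n+1} = q_n + h·q'.
0.900000: (-0.990000, 1.400000); f=(1.220000, 0.337500) → (-0.611800, 1.504625)
(p(1.21), q(1.21)) ≈ (-0.6118, 1.5046)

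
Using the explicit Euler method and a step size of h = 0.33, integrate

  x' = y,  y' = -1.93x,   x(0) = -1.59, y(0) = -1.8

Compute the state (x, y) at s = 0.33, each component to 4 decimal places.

-2.1840, -0.7873

Euler on (x,y): x_{n+1} = x_n + h·x', y_{n+1} = y_n + h·y'.
0.000000: (-1.590000, -1.800000); f=(-1.800000, 3.068700) → (-2.184000, -0.787329)
(x(0.33), y(0.33)) ≈ (-2.1840, -0.7873)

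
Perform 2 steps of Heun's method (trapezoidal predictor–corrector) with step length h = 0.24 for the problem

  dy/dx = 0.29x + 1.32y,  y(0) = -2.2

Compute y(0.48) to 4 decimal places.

-4.0719

Heun: k1 = f(x_n, y_n); k2 = f(x_n + h, y_n + h·k1); y_{n+1} = y_n + (h/2)·(k1 + k2).
x=0.000000, y=-2.200000:
  k1 = f(0.000000, -2.200000) = -2.904000
  k2 = f(0.240000, -2.896960) = -3.754387
  y ← -2.200000 + (0.24/2)·(-2.904000 + (-3.754387)) = -2.999006
x=0.240000, y=-2.999006:
  k1 = f(0.240000, -2.999006) = -3.889089
  k2 = f(0.480000, -3.932388) = -5.051552
  y ← -2.999006 + (0.24/2)·(-3.889089 + (-5.051552)) = -4.071883
y(0.48) ≈ -4.0719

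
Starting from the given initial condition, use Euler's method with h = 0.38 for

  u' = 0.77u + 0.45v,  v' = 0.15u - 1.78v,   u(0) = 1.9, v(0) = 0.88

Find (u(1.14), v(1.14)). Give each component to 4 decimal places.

4.4889, 0.2851

Euler on (u,v): u_{n+1} = u_n + h·u', v_{n+1} = v_n + h·v'.
0.000000: (1.900000, 0.880000); f=(1.859000, -1.281400) → (2.606420, 0.393068)
0.380000: (2.606420, 0.393068); f=(2.183824, -0.308698) → (3.436273, 0.275763)
0.760000: (3.436273, 0.275763); f=(2.770024, 0.024583) → (4.488882, 0.285104)
(u(1.14), v(1.14)) ≈ (4.4889, 0.2851)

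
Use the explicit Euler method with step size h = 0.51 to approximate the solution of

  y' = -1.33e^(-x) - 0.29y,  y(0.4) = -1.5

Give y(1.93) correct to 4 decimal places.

-1.6548

Euler: y_{n+1} = y_n + h·f(x_n, y_n).
x=0.400000, y=-1.500000: f=-0.456526 → y ← -1.500000 + 0.51·(-0.456526) = -1.732828
x=0.910000, y=-1.732828: f=-0.032837 → y ← -1.732828 + 0.51·(-0.032837) = -1.749575
x=1.420000, y=-1.749575: f=0.185897 → y ← -1.749575 + 0.51·0.185897 = -1.654767
y(1.93) ≈ -1.6548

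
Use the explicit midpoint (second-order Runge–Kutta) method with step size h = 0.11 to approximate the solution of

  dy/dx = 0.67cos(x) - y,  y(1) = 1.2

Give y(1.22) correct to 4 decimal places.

Midpoint: k1 = f(x_n, y_n); k2 = f(x_n + h/2, y_n + (h/2)·k1); y_{n+1} = y_n + h·k2.
x=1.000000, y=1.200000:
  k1 = f(1.000000, 1.200000) = -0.837997
  k2 = f(1.055000, 1.153910) = -0.823448
  y ← 1.200000 + 0.11·(-0.823448) = 1.109421
x=1.110000, y=1.109421:
  k1 = f(1.110000, 1.109421) = -0.811498
  k2 = f(1.165000, 1.064788) = -0.800306
  y ← 1.109421 + 0.11·(-0.800306) = 1.021387
y(1.22) ≈ 1.0214

1.0214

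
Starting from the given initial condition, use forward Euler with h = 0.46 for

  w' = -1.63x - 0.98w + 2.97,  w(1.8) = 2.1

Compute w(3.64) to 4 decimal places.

-1.2932

Euler: w_{n+1} = w_n + h·f(x_n, w_n).
x=1.800000, w=2.100000: f=-2.022000 → w ← 2.100000 + 0.46·(-2.022000) = 1.169880
x=2.260000, w=1.169880: f=-1.860282 → w ← 1.169880 + 0.46·(-1.860282) = 0.314150
x=2.720000, w=0.314150: f=-1.771467 → w ← 0.314150 + 0.46·(-1.771467) = -0.500725
x=3.180000, w=-0.500725: f=-1.722690 → w ← -0.500725 + 0.46·(-1.722690) = -1.293162
w(3.64) ≈ -1.2932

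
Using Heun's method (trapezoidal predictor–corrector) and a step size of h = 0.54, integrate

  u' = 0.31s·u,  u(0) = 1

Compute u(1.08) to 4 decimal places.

1.1955

Heun: k1 = f(s_n, u_n); k2 = f(s_n + h, u_n + h·k1); u_{n+1} = u_n + (h/2)·(k1 + k2).
s=0.000000, u=1.000000:
  k1 = f(0.000000, 1.000000) = 0.000000
  k2 = f(0.540000, 1.000000) = 0.167400
  u ← 1.000000 + (0.54/2)·(0.000000 + 0.167400) = 1.045198
s=0.540000, u=1.045198:
  k1 = f(0.540000, 1.045198) = 0.174966
  k2 = f(1.080000, 1.139680) = 0.381565
  u ← 1.045198 + (0.54/2)·(0.174966 + 0.381565) = 1.195461
u(1.08) ≈ 1.1955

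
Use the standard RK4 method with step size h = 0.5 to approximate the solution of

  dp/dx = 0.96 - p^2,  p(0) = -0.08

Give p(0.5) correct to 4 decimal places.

0.3788

RK4: k1 = f(x_n, p_n); k2 = f(x_n + h/2, p_n + (h/2)·k1); k3 = f(x_n + h/2, p_n + (h/2)·k2); k4 = f(x_n + h, p_n + h·k3); p_{n+1} = p_n + (h/6)·(k1 + 2k2 + 2k3 + k4).
x=0.000000, p=-0.080000:
  k1 = f(0.000000, -0.080000) = 0.953600
  k2 = f(0.250000, 0.158400) = 0.934909
  k3 = f(0.250000, 0.153727) = 0.936368
  k4 = f(0.500000, 0.388184) = 0.809313
  p ← -0.080000 + (0.5/6)·(k1 + 2k2 + 2k3 + k4) = 0.378789
p(0.5) ≈ 0.3788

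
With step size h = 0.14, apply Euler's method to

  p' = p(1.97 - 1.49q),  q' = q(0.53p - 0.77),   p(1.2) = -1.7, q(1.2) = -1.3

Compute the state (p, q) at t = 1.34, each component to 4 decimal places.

Euler on (p,q): p_{n+1} = p_n + h·p', q_{n+1} = q_n + h·q'.
1.200000: (-1.700000, -1.300000); f=(-6.641900, 2.172300) → (-2.629866, -0.995878)
(p(1.34), q(1.34)) ≈ (-2.6299, -0.9959)

-2.6299, -0.9959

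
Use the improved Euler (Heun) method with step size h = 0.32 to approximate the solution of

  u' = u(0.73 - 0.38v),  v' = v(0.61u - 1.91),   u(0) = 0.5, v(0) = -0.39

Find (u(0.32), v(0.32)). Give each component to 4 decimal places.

Heun on (u,v): k1 = f(t_n, state_n); k2 = f(t_n + h, state_n + h·k1); state_{n+1} = state_n + (h/2)·(k1 + k2).
0.000000: (0.500000, -0.390000)
  k1 = (0.439100, 0.625950)
  predictor → (0.640512, -0.189696)
  k2 = (0.513745, 0.288203)
  → (0.652455, -0.243736)
(u(0.32), v(0.32)) ≈ (0.6525, -0.2437)

0.6525, -0.2437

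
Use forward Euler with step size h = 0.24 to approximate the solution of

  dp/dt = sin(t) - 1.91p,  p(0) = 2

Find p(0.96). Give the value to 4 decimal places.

Euler: p_{n+1} = p_n + h·f(t_n, p_n).
t=0.000000, p=2.000000: f=-3.820000 → p ← 2.000000 + 0.24·(-3.820000) = 1.083200
t=0.240000, p=1.083200: f=-1.831209 → p ← 1.083200 + 0.24·(-1.831209) = 0.643710
t=0.480000, p=0.643710: f=-0.767706 → p ← 0.643710 + 0.24·(-0.767706) = 0.459460
t=0.720000, p=0.459460: f=-0.218184 → p ← 0.459460 + 0.24·(-0.218184) = 0.407096
p(0.96) ≈ 0.4071

0.4071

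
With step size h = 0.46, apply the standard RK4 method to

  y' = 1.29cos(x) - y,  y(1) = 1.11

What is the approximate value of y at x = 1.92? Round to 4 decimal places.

0.4724

RK4: k1 = f(x_n, y_n); k2 = f(x_n + h/2, y_n + (h/2)·k1); k3 = f(x_n + h/2, y_n + (h/2)·k2); k4 = f(x_n + h, y_n + h·k3); y_{n+1} = y_n + (h/6)·(k1 + 2k2 + 2k3 + k4).
x=1.000000, y=1.110000:
  k1 = f(1.000000, 1.110000) = -0.413010
  k2 = f(1.230000, 1.015008) = -0.583841
  k3 = f(1.230000, 0.975717) = -0.544550
  k4 = f(1.460000, 0.859507) = -0.716872
  y ← 1.110000 + (0.46/6)·(k1 + 2k2 + 2k3 + k4) = 0.850356
x=1.460000, y=0.850356:
  k1 = f(1.460000, 0.850356) = -0.707721
  k2 = f(1.690000, 0.687580) = -0.840989
  k3 = f(1.690000, 0.656928) = -0.810337
  k4 = f(1.920000, 0.477601) = -0.918974
  y ← 0.850356 + (0.46/6)·(k1 + 2k2 + 2k3 + k4) = 0.472439
y(1.92) ≈ 0.4724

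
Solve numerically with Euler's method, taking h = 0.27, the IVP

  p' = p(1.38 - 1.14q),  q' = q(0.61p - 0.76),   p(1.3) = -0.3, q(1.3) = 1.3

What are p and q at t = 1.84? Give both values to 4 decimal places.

-0.3134, 0.7236

Euler on (p,q): p_{n+1} = p_n + h·p', q_{n+1} = q_n + h·q'.
1.300000: (-0.300000, 1.300000); f=(0.030600, -1.225900) → (-0.291738, 0.969007)
1.570000: (-0.291738, 0.969007); f=(-0.080325, -0.908890) → (-0.313426, 0.723607)
(p(1.84), q(1.84)) ≈ (-0.3134, 0.7236)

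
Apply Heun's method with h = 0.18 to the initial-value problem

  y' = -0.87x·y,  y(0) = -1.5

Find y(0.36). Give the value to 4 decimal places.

-1.4175

Heun: k1 = f(x_n, y_n); k2 = f(x_n + h, y_n + h·k1); y_{n+1} = y_n + (h/2)·(k1 + k2).
x=0.000000, y=-1.500000:
  k1 = f(0.000000, -1.500000) = 0.000000
  k2 = f(0.180000, -1.500000) = 0.234900
  y ← -1.500000 + (0.18/2)·(0.000000 + 0.234900) = -1.478859
x=0.180000, y=-1.478859:
  k1 = f(0.180000, -1.478859) = 0.231589
  k2 = f(0.360000, -1.437173) = 0.450123
  y ← -1.478859 + (0.18/2)·(0.231589 + 0.450123) = -1.417505
y(0.36) ≈ -1.4175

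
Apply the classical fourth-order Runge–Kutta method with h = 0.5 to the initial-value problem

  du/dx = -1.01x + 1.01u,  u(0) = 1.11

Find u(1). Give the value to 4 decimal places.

RK4: k1 = f(x_n, u_n); k2 = f(x_n + h/2, u_n + (h/2)·k1); k3 = f(x_n + h/2, u_n + (h/2)·k2); k4 = f(x_n + h, u_n + h·k3); u_{n+1} = u_n + (h/6)·(k1 + 2k2 + 2k3 + k4).
x=0.000000, u=1.110000:
  k1 = f(0.000000, 1.110000) = 1.121100
  k2 = f(0.250000, 1.390275) = 1.151678
  k3 = f(0.250000, 1.397919) = 1.159399
  k4 = f(0.500000, 1.689699) = 1.201596
  u ← 1.110000 + (0.5/6)·(k1 + 2k2 + 2k3 + k4) = 1.688737
x=0.500000, u=1.688737:
  k1 = f(0.500000, 1.688737) = 1.200625
  k2 = f(0.750000, 1.988894) = 1.251283
  k3 = f(0.750000, 2.001558) = 1.264074
  k4 = f(1.000000, 2.320774) = 1.333982
  u ← 1.688737 + (0.5/6)·(k1 + 2k2 + 2k3 + k4) = 2.319181
u(1) ≈ 2.3192

2.3192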